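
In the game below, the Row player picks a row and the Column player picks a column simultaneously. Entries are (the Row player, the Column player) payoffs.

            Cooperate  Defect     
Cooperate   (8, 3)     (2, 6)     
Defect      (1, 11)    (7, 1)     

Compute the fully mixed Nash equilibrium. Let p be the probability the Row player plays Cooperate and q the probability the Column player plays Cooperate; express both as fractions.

p = 10/13, q = 5/12

In a mixed NE each player is indifferent between their pure strategies, so the opponent's mix sets the indifference.
The Column player indifferent between Cooperate and Defect: p·3 + (1−p)·11 = p·6 + (1−p)·1 ⟹ 11 + (-8)p = 1 + 5p ⟹ p = 10/13.
The Row player indifferent between Cooperate and Defect: q·8 + (1−q)·2 = q·1 + (1−q)·7 ⟹ 2 + 6q = 7 + (-6)q ⟹ q = 5/12.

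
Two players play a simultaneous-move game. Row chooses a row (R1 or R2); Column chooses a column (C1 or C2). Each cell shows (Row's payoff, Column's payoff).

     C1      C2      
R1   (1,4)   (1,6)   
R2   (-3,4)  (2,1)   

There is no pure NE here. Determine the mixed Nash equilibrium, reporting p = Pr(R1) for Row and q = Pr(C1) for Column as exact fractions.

p = 3/5, q = 1/5

In a mixed NE each player is indifferent between their pure strategies, so the opponent's mix sets the indifference.
Column indifferent between C1 and C2: p·4 + (1−p)·4 = p·6 + (1−p)·1 ⟹ 4 + 0p = 1 + 5p ⟹ p = 3/5.
Row indifferent between R1 and R2: q·1 + (1−q)·1 = q·(-3) + (1−q)·2 ⟹ 1 + 0q = 2 + (-5)q ⟹ q = 1/5.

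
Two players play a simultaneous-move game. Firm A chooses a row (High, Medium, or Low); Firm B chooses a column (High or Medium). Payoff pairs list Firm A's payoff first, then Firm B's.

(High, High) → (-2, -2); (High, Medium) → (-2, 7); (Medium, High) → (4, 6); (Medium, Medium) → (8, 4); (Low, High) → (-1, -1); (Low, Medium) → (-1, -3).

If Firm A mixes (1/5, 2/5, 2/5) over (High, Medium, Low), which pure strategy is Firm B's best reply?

Firm B's best reply maximizes expected payoff against the mix.
High: (1/5)·(-2) + (2/5)·6 + (2/5)·(-1) = 8/5
Medium: (1/5)·7 + (2/5)·4 + (2/5)·(-3) = 9/5
Highest expected payoff is 9/5, from Medium.

Medium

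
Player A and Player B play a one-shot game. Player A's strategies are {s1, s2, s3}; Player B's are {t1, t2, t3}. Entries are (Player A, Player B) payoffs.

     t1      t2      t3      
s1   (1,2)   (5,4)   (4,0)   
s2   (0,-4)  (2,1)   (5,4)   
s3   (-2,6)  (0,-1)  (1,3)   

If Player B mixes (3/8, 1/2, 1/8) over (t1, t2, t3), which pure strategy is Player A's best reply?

s1

Compute Player A's expected payoff from each pure strategy against the given mix.
s1: (3/8)·1 + (1/2)·5 + (1/8)·4 = 27/8
s2: (3/8)·0 + (1/2)·2 + (1/8)·5 = 13/8
s3: (3/8)·(-2) + (1/2)·0 + (1/8)·1 = -5/8
Highest expected payoff is 27/8, from s1.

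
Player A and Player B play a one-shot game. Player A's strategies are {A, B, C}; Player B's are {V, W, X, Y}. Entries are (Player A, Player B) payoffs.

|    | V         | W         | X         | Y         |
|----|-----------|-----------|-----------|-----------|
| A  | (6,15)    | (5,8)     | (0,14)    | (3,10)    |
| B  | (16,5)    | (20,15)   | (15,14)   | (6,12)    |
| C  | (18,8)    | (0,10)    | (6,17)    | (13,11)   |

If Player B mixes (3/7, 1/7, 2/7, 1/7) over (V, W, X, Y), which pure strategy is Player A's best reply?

B

Player A's best reply maximizes expected payoff against the mix.
A: (3/7)·6 + (1/7)·5 + (2/7)·0 + (1/7)·3 = 26/7
B: (3/7)·16 + (1/7)·20 + (2/7)·15 + (1/7)·6 = 104/7
C: (3/7)·18 + (1/7)·0 + (2/7)·6 + (1/7)·13 = 79/7
Highest expected payoff is 104/7, from B.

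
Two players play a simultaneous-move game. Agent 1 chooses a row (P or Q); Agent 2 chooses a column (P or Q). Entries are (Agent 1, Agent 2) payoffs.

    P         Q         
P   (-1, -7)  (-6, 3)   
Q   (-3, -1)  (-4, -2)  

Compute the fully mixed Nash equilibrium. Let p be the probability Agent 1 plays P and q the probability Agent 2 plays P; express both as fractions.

p = 1/11, q = 1/2

Each player's mixing probability is pinned down by making the *other* player indifferent.
Agent 2 indifferent between P and Q: p·(-7) + (1−p)·(-1) = p·3 + (1−p)·(-2) ⟹ (-1) + (-6)p = (-2) + 5p ⟹ p = 1/11.
Agent 1 indifferent between P and Q: q·(-1) + (1−q)·(-6) = q·(-3) + (1−q)·(-4) ⟹ (-6) + 5q = (-4) + 1q ⟹ q = 1/2.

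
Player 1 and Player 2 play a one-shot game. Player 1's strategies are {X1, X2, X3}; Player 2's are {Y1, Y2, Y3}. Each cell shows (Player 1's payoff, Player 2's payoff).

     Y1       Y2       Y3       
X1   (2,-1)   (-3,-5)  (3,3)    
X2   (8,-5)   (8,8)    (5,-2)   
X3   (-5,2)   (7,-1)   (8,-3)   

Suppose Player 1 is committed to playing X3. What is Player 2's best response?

With Player 1 fixed at X3, Player 2's payoffs are: Y1 → 2, Y2 → -1, Y3 → -3.
The maximum is 2, achieved by Y1.

Y1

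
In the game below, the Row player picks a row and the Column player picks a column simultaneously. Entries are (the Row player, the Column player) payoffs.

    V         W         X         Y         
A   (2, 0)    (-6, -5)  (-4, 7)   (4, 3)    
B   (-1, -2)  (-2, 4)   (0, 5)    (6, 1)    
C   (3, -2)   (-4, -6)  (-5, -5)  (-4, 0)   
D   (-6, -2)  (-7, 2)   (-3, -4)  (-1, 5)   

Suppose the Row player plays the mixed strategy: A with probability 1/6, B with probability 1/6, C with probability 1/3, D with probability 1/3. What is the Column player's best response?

The Column player's best reply maximizes expected payoff against the mix.
V: (1/6)·0 + (1/6)·(-2) + (1/3)·(-2) + (1/3)·(-2) = -5/3
W: (1/6)·(-5) + (1/6)·4 + (1/3)·(-6) + (1/3)·2 = -3/2
X: (1/6)·7 + (1/6)·5 + (1/3)·(-5) + (1/3)·(-4) = -1
Y: (1/6)·3 + (1/6)·1 + (1/3)·0 + (1/3)·5 = 7/3
Highest expected payoff is 7/3, from Y.

Y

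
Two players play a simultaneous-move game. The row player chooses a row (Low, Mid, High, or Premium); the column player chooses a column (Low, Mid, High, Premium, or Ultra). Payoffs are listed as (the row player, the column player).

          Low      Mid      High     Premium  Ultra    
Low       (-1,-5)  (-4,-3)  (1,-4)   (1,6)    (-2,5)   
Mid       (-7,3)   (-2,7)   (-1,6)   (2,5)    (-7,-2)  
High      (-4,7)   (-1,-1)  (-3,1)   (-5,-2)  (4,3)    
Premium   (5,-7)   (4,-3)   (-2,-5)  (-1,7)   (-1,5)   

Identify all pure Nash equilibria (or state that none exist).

Check mutual best responses: a cell is a NE iff neither player can gain by unilaterally deviating.
The row player's best responses — vs Low: Premium (payoff 5); vs Mid: Premium (payoff 4); vs High: Low (payoff 1); vs Premium: Mid (payoff 2); vs Ultra: High (payoff 4).
The column player's best responses — vs Low: Premium (payoff 6); vs Mid: Mid (payoff 7); vs High: Low (payoff 7); vs Premium: Premium (payoff 7).
No cell has both players best-responding. For instance, the row player's best reply to Premium is Mid, but against Mid the column player prefers Mid over Premium.

No pure-strategy Nash equilibrium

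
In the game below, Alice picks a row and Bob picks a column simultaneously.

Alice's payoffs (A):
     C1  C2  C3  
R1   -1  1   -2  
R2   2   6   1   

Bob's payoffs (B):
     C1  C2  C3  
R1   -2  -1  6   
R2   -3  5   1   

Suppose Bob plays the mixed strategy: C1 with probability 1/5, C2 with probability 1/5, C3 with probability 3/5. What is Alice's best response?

Alice's best reply maximizes expected payoff against the mix.
R1: (1/5)·(-1) + (1/5)·1 + (3/5)·(-2) = -6/5
R2: (1/5)·2 + (1/5)·6 + (3/5)·1 = 11/5
Highest expected payoff is 11/5, from R2.

R2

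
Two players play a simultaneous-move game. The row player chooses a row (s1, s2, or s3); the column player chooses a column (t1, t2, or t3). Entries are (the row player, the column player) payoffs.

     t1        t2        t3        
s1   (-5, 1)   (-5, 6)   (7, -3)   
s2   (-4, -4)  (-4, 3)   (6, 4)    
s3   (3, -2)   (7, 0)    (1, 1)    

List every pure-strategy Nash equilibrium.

A profile is a Nash equilibrium when each player is best-responding to the other.
The row player's best responses — vs t1: s3 (payoff 3); vs t2: s3 (payoff 7); vs t3: s1 (payoff 7).
The column player's best responses — vs s1: t2 (payoff 6); vs s2: t3 (payoff 4); vs s3: t3 (payoff 1).
No cell has both players best-responding. For instance, the row player's best reply to t2 is s3, but against s3 the column player prefers t3 over t2.

No pure-strategy Nash equilibrium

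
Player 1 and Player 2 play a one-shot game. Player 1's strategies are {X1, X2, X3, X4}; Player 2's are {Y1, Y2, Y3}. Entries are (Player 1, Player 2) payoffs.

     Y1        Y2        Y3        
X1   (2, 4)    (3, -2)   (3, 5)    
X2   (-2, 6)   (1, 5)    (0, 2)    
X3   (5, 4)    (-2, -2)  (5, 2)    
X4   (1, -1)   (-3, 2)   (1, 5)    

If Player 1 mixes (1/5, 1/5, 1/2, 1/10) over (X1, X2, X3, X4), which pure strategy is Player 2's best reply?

Y1

Compute Player 2's expected payoff from each pure strategy against the given mix.
Y1: (1/5)·4 + (1/5)·6 + (1/2)·4 + (1/10)·(-1) = 39/10
Y2: (1/5)·(-2) + (1/5)·5 + (1/2)·(-2) + (1/10)·2 = -1/5
Y3: (1/5)·5 + (1/5)·2 + (1/2)·2 + (1/10)·5 = 29/10
Highest expected payoff is 39/10, from Y1.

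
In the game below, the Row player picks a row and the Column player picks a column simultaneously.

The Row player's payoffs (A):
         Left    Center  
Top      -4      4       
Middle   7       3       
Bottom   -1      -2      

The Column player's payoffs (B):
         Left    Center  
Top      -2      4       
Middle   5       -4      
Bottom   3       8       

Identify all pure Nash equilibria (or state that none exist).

A profile is a Nash equilibrium when each player is best-responding to the other.
The Row player's best responses — vs Left: Middle (payoff 7); vs Center: Top (payoff 4).
The Column player's best responses — vs Top: Center (payoff 4); vs Middle: Left (payoff 5); vs Bottom: Center (payoff 8).
Mutual best responses occur at (Top, Center) and (Middle, Left); at each, neither player gains by switching.

(Top, Center) and (Middle, Left)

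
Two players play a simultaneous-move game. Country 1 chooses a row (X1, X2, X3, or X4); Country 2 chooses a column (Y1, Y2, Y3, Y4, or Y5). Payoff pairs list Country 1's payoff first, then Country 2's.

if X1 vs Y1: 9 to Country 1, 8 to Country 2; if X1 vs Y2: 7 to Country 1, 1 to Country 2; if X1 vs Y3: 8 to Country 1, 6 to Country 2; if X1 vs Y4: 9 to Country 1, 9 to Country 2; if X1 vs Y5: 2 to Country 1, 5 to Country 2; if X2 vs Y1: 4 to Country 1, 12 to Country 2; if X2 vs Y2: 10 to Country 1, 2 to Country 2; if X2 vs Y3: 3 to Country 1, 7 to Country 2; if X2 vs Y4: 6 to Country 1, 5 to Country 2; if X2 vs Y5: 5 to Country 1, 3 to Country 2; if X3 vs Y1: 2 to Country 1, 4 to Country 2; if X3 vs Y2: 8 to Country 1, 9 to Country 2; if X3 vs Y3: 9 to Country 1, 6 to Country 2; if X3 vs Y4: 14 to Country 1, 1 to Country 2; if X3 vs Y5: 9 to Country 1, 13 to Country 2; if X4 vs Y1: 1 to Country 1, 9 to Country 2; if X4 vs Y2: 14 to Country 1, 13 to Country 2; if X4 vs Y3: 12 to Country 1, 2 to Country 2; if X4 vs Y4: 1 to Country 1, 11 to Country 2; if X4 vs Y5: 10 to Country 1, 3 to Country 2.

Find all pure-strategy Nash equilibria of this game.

(X4, Y2)

Check mutual best responses: a cell is a NE iff neither player can gain by unilaterally deviating.
Country 1's best responses — vs Y1: X1 (payoff 9); vs Y2: X4 (payoff 14); vs Y3: X4 (payoff 12); vs Y4: X3 (payoff 14); vs Y5: X4 (payoff 10).
Country 2's best responses — vs X1: Y4 (payoff 9); vs X2: Y1 (payoff 12); vs X3: Y5 (payoff 13); vs X4: Y2 (payoff 13).
The only mutual best response is (X4, Y2); neither player gains by switching there.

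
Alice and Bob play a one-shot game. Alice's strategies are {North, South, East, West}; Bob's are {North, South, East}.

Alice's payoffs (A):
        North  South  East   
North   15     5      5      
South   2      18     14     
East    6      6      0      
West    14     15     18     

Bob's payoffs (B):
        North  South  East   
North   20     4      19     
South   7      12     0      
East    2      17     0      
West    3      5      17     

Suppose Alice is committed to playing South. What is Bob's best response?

South

With Alice fixed at South, Bob's payoffs are: North → 7, South → 12, East → 0.
The maximum is 12, achieved by South.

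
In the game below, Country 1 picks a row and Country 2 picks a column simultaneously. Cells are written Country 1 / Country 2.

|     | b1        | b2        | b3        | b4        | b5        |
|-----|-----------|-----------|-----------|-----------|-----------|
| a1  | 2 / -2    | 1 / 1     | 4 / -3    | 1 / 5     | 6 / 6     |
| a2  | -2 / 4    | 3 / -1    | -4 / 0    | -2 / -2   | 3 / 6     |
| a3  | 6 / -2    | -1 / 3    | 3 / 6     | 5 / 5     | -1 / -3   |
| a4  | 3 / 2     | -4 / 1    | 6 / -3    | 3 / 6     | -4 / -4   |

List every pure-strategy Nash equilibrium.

A profile is a Nash equilibrium when each player is best-responding to the other.
Country 1's best responses — vs b1: a3 (payoff 6); vs b2: a2 (payoff 3); vs b3: a4 (payoff 6); vs b4: a3 (payoff 5); vs b5: a1 (payoff 6).
Country 2's best responses — vs a1: b5 (payoff 6); vs a2: b5 (payoff 6); vs a3: b3 (payoff 6); vs a4: b4 (payoff 6).
The only mutual best response is (a1, b5); neither player gains by switching there.

(a1, b5)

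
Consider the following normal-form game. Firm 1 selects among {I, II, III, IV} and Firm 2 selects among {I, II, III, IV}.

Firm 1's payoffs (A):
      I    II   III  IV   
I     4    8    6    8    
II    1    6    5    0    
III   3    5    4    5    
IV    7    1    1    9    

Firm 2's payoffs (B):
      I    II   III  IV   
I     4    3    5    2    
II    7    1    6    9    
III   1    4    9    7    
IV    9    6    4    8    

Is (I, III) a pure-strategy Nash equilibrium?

Yes

Holding Firm 2 at III: Firm 1 gets 6 from I, versus 5 from II, 4 from III, 1 from IV. No profitable deviation for Firm 1.
Holding Firm 1 at I: Firm 2 gets 5 from III, versus 4 from I, 3 from II, 2 from IV. No profitable deviation for Firm 2 either.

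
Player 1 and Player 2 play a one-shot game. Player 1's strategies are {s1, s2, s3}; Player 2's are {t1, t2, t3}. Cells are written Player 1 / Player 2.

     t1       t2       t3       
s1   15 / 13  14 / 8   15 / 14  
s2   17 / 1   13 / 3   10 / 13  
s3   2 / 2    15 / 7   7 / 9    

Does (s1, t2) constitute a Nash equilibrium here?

Holding Player 2 at t2: Player 1 gets 14 from s1 but could get 15 by switching to s3. Player 1 has a profitable deviation.

No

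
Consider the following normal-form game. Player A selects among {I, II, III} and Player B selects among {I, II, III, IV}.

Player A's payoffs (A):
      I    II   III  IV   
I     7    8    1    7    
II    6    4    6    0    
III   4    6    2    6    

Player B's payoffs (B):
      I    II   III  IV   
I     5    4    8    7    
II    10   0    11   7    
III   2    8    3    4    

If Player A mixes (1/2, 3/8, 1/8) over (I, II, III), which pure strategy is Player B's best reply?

Compute Player B's expected payoff from each pure strategy against the given mix.
I: (1/2)·5 + (3/8)·10 + (1/8)·2 = 13/2
II: (1/2)·4 + (3/8)·0 + (1/8)·8 = 3
III: (1/2)·8 + (3/8)·11 + (1/8)·3 = 17/2
IV: (1/2)·7 + (3/8)·7 + (1/8)·4 = 53/8
Highest expected payoff is 17/2, from III.

III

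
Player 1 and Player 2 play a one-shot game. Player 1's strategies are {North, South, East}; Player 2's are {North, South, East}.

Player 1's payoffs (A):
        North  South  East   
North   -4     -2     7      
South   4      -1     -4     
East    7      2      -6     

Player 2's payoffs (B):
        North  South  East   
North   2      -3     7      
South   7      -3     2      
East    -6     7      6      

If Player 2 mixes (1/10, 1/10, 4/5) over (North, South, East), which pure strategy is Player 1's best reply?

Compute Player 1's expected payoff from each pure strategy against the given mix.
North: (1/10)·(-4) + (1/10)·(-2) + (4/5)·7 = 5
South: (1/10)·4 + (1/10)·(-1) + (4/5)·(-4) = -29/10
East: (1/10)·7 + (1/10)·2 + (4/5)·(-6) = -39/10
Highest expected payoff is 5, from North.

North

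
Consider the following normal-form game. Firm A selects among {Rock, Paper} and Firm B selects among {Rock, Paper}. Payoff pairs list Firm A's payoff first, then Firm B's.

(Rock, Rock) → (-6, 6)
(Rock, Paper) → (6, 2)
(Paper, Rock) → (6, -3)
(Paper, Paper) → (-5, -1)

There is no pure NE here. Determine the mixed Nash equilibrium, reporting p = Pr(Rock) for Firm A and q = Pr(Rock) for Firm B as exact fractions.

p = 1/3, q = 11/23

In a mixed NE each player is indifferent between their pure strategies, so the opponent's mix sets the indifference.
Firm B indifferent between Rock and Paper: p·6 + (1−p)·(-3) = p·2 + (1−p)·(-1) ⟹ (-3) + 9p = (-1) + 3p ⟹ p = 1/3.
Firm A indifferent between Rock and Paper: q·(-6) + (1−q)·6 = q·6 + (1−q)·(-5) ⟹ 6 + (-12)q = (-5) + 11q ⟹ q = 11/23.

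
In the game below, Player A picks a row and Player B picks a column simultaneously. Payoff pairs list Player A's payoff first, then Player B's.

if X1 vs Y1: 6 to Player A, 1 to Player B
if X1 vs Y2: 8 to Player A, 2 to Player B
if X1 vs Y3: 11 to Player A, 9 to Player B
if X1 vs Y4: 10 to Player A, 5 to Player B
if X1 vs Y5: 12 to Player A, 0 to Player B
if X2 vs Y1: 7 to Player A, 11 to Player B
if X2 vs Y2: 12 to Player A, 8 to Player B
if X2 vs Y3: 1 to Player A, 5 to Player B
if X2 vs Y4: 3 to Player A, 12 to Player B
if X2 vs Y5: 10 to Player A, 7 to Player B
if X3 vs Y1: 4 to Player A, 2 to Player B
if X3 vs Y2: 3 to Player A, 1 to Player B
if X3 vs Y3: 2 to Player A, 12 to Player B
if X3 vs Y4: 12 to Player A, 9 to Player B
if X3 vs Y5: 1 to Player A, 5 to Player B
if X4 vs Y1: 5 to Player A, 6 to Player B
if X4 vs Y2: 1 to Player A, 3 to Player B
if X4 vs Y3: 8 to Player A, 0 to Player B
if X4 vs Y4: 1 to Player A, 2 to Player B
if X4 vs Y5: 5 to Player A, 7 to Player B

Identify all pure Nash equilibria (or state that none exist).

(X1, Y3)

A profile is a Nash equilibrium when each player is best-responding to the other.
Player A's best responses — vs Y1: X2 (payoff 7); vs Y2: X2 (payoff 12); vs Y3: X1 (payoff 11); vs Y4: X3 (payoff 12); vs Y5: X1 (payoff 12).
Player B's best responses — vs X1: Y3 (payoff 9); vs X2: Y4 (payoff 12); vs X3: Y3 (payoff 12); vs X4: Y5 (payoff 7).
The only mutual best response is (X1, Y3); neither player gains by switching there.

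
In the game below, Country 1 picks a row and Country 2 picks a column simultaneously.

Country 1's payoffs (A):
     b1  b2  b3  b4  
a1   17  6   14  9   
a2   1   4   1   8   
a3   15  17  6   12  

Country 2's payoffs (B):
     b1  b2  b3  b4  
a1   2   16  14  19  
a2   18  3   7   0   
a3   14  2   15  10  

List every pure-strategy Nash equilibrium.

A profile is a Nash equilibrium when each player is best-responding to the other.
Country 1's best responses — vs b1: a1 (payoff 17); vs b2: a3 (payoff 17); vs b3: a1 (payoff 14); vs b4: a3 (payoff 12).
Country 2's best responses — vs a1: b4 (payoff 19); vs a2: b1 (payoff 18); vs a3: b3 (payoff 15).
No cell has both players best-responding. For instance, Country 1's best reply to b1 is a1, but against a1 Country 2 prefers b4 over b1.

There is no pure-strategy Nash equilibrium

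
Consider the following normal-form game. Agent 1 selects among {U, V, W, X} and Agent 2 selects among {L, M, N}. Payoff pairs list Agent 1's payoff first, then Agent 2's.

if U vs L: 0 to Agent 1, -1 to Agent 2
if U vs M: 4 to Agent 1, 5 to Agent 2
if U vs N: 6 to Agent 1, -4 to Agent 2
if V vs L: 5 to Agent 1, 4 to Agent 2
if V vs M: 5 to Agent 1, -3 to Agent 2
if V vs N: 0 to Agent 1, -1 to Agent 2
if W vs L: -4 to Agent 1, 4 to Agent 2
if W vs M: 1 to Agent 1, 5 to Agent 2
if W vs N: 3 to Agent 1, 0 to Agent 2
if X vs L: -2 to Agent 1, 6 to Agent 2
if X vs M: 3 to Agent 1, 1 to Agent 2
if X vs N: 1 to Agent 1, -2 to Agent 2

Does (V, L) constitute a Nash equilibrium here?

Holding Agent 2 at L: Agent 1 gets 5 from V, versus 0 from U, -4 from W, -2 from X. No profitable deviation for Agent 1.
Holding Agent 1 at V: Agent 2 gets 4 from L, versus -3 from M, -1 from N. No profitable deviation for Agent 2 either.

Yes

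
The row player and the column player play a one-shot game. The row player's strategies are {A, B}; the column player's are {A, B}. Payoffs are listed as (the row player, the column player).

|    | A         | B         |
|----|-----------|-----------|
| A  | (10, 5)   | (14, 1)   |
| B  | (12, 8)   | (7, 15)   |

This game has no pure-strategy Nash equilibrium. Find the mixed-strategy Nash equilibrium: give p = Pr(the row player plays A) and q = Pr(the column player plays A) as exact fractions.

Each player's mixing probability is pinned down by making the *other* player indifferent.
The column player indifferent between A and B: p·5 + (1−p)·8 = p·1 + (1−p)·15 ⟹ 8 + (-3)p = 15 + (-14)p ⟹ p = 7/11.
The row player indifferent between A and B: q·10 + (1−q)·14 = q·12 + (1−q)·7 ⟹ 14 + (-4)q = 7 + 5q ⟹ q = 7/9.

p = 7/11, q = 7/9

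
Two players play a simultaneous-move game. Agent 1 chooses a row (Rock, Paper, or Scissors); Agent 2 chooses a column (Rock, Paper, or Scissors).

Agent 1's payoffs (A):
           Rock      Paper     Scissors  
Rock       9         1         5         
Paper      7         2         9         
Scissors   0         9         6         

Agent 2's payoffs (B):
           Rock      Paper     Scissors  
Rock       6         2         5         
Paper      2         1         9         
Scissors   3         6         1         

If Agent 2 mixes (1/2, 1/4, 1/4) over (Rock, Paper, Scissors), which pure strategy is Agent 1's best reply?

Compute Agent 1's expected payoff from each pure strategy against the given mix.
Rock: (1/2)·9 + (1/4)·1 + (1/4)·5 = 6
Paper: (1/2)·7 + (1/4)·2 + (1/4)·9 = 25/4
Scissors: (1/2)·0 + (1/4)·9 + (1/4)·6 = 15/4
Highest expected payoff is 25/4, from Paper.

Paper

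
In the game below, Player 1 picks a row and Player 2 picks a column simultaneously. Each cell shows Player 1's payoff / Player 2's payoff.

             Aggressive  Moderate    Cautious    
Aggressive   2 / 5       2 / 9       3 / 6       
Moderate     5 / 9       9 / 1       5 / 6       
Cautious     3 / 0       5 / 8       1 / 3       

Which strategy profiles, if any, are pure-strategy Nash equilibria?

Find each player's best response to every opponent strategy; NE are the intersections.
Player 1's best responses — vs Aggressive: Moderate (payoff 5); vs Moderate: Moderate (payoff 9); vs Cautious: Moderate (payoff 5).
Player 2's best responses — vs Aggressive: Moderate (payoff 9); vs Moderate: Aggressive (payoff 9); vs Cautious: Moderate (payoff 8).
The only mutual best response is (Moderate, Aggressive); neither player gains by switching there.

(Moderate, Aggressive)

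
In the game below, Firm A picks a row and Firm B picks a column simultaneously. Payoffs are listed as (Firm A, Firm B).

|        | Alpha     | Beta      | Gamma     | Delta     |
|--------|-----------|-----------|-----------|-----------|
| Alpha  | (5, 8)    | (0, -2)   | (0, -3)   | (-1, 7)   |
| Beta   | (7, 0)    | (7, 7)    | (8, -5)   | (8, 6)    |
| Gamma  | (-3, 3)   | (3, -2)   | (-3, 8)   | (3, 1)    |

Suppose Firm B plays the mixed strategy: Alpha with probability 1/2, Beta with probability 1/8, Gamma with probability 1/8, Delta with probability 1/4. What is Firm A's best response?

Firm A's best reply maximizes expected payoff against the mix.
Alpha: (1/2)·5 + (1/8)·0 + (1/8)·0 + (1/4)·(-1) = 9/4
Beta: (1/2)·7 + (1/8)·7 + (1/8)·8 + (1/4)·8 = 59/8
Gamma: (1/2)·(-3) + (1/8)·3 + (1/8)·(-3) + (1/4)·3 = -3/4
Highest expected payoff is 59/8, from Beta.

Beta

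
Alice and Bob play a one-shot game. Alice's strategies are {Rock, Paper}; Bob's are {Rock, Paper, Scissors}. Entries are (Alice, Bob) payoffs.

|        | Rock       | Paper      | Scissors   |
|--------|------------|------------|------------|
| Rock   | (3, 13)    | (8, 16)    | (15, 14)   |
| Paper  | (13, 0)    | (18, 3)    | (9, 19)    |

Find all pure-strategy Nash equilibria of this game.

Check mutual best responses: a cell is a NE iff neither player can gain by unilaterally deviating.
Alice's best responses — vs Rock: Paper (payoff 13); vs Paper: Paper (payoff 18); vs Scissors: Rock (payoff 15).
Bob's best responses — vs Rock: Paper (payoff 16); vs Paper: Scissors (payoff 19).
No cell has both players best-responding. For instance, Alice's best reply to Scissors is Rock, but against Rock Bob prefers Paper over Scissors.

No pure-strategy Nash equilibrium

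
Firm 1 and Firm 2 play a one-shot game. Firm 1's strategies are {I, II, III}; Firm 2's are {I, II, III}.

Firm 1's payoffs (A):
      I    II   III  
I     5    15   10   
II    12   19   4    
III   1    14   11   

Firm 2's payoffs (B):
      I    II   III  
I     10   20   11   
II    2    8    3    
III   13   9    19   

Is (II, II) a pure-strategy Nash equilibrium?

Yes

Holding Firm 2 at II: Firm 1 gets 19 from II, versus 15 from I, 14 from III. No profitable deviation for Firm 1.
Holding Firm 1 at II: Firm 2 gets 8 from II, versus 2 from I, 3 from III. No profitable deviation for Firm 2 either.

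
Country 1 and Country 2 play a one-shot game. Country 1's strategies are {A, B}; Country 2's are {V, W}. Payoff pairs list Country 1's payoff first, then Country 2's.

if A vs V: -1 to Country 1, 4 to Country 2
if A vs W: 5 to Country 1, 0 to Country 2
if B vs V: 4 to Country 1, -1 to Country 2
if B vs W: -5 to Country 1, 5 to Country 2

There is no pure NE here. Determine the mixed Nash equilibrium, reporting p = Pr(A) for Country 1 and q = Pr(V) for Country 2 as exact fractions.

Each player's mixing probability is pinned down by making the *other* player indifferent.
Country 2 indifferent between V and W: p·4 + (1−p)·(-1) = p·0 + (1−p)·5 ⟹ (-1) + 5p = 5 + (-5)p ⟹ p = 3/5.
Country 1 indifferent between A and B: q·(-1) + (1−q)·5 = q·4 + (1−q)·(-5) ⟹ 5 + (-6)q = (-5) + 9q ⟹ q = 2/3.

p = 3/5, q = 2/3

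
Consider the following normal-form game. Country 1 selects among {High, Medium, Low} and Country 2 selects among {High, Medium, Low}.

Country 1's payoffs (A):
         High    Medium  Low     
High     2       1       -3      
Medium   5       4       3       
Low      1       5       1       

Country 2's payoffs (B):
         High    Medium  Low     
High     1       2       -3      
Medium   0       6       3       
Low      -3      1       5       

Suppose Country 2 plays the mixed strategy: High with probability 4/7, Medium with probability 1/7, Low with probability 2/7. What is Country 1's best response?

Medium

Country 1's best reply maximizes expected payoff against the mix.
High: (4/7)·2 + (1/7)·1 + (2/7)·(-3) = 3/7
Medium: (4/7)·5 + (1/7)·4 + (2/7)·3 = 30/7
Low: (4/7)·1 + (1/7)·5 + (2/7)·1 = 11/7
Highest expected payoff is 30/7, from Medium.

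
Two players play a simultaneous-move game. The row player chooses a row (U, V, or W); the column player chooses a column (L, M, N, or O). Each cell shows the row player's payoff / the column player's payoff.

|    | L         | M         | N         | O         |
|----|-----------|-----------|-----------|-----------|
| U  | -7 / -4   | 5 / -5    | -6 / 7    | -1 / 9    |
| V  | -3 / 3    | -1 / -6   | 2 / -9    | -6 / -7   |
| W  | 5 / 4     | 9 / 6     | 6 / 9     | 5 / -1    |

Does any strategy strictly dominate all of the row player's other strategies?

W

Check whether one of the row player's strategies beats all alternatives regardless of what the opponent does.
W strictly dominates: vs L: 5 > each of {-7, -3}; vs M: 9 > each of {5, -1}; vs N: 6 > each of {-6, 2}; vs O: 5 > each of {-1, -6}.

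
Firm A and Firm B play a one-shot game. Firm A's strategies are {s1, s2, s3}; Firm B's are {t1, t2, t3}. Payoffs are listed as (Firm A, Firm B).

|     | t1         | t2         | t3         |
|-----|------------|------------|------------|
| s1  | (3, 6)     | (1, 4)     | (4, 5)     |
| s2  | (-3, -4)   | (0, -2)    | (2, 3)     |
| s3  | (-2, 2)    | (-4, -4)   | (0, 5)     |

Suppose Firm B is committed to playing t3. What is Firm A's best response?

With Firm B fixed at t3, Firm A's payoffs are: s1 → 4, s2 → 2, s3 → 0.
The maximum is 4, achieved by s1.

s1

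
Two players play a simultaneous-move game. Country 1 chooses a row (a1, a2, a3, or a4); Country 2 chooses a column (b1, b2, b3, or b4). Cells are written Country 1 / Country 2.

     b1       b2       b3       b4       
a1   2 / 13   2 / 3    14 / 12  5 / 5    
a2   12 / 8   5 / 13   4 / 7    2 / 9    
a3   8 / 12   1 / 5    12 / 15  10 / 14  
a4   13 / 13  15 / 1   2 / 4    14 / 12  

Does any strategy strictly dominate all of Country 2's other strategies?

A strategy is strictly dominant if it gives Country 2 a strictly higher payoff than every other strategy, against every choice by the opponent.
b1 is not dominant: against a2, b2 gives 13 > 8.
b2 is not dominant: against a1, b1 gives 13 > 3.
b3 is not dominant: against a1, b1 gives 13 > 12.
b4 is not dominant: against a1, b1 gives 13 > 5.
No single strategy is best against every opponent action.

No strictly dominant strategy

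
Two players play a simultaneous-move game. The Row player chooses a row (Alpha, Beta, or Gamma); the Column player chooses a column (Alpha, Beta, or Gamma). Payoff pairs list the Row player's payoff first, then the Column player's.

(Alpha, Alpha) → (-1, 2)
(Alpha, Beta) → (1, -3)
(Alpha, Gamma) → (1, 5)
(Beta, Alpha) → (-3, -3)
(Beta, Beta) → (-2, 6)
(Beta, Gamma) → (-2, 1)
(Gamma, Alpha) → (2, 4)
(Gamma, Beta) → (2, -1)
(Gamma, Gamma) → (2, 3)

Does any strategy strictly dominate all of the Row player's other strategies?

A strategy is strictly dominant if it gives the Row player a strictly higher payoff than every other strategy, against every choice by the opponent.
Gamma strictly dominates: vs Alpha: 2 > each of {-1, -3}; vs Beta: 2 > each of {1, -2}; vs Gamma: 2 > each of {1, -2}.

Gamma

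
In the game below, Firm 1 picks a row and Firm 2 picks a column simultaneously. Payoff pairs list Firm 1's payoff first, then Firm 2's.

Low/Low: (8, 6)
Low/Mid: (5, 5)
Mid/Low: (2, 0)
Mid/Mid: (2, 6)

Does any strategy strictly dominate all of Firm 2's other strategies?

A strategy is strictly dominant if it gives Firm 2 a strictly higher payoff than every other strategy, against every choice by the opponent.
Low is not dominant: against Mid, Mid gives 6 > 0.
Mid is not dominant: against Low, Low gives 6 > 5.
No single strategy is best against every opponent action.

None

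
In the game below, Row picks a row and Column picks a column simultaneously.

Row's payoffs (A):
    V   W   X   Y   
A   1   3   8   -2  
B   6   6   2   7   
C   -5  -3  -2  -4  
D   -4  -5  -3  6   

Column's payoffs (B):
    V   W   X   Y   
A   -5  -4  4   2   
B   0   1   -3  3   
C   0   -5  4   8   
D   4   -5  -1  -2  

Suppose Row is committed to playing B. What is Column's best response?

Y

With Row fixed at B, Column's payoffs are: V → 0, W → 1, X → -3, Y → 3.
The maximum is 3, achieved by Y.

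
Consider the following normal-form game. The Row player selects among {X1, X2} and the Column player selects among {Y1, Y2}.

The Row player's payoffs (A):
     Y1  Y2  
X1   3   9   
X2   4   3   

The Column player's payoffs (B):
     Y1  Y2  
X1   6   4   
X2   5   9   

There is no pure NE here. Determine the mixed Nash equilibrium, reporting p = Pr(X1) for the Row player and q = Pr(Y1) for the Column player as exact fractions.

p = 2/3, q = 6/7

Each player's mixing probability is pinned down by making the *other* player indifferent.
The Column player indifferent between Y1 and Y2: p·6 + (1−p)·5 = p·4 + (1−p)·9 ⟹ 5 + 1p = 9 + (-5)p ⟹ p = 2/3.
The Row player indifferent between X1 and X2: q·3 + (1−q)·9 = q·4 + (1−q)·3 ⟹ 9 + (-6)q = 3 + 1q ⟹ q = 6/7.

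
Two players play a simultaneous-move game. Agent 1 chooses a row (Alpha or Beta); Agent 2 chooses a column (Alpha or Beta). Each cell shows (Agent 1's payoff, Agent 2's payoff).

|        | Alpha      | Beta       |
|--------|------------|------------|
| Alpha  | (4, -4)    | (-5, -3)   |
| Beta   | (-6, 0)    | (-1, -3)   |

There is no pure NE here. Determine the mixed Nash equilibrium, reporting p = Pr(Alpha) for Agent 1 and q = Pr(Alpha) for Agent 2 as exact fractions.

In a mixed NE each player is indifferent between their pure strategies, so the opponent's mix sets the indifference.
Agent 2 indifferent between Alpha and Beta: p·(-4) + (1−p)·0 = p·(-3) + (1−p)·(-3) ⟹ 0 + (-4)p = (-3) + 0p ⟹ p = 3/4.
Agent 1 indifferent between Alpha and Beta: q·4 + (1−q)·(-5) = q·(-6) + (1−q)·(-1) ⟹ (-5) + 9q = (-1) + (-5)q ⟹ q = 2/7.

p = 3/4, q = 2/7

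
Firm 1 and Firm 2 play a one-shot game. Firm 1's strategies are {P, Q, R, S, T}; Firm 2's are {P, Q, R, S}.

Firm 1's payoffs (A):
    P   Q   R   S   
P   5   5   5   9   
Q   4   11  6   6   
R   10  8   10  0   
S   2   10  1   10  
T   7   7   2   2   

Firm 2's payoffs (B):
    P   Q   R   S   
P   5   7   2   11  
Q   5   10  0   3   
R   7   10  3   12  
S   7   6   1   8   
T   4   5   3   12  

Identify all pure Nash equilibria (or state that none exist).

Find each player's best response to every opponent strategy; NE are the intersections.
Firm 1's best responses — vs P: R (payoff 10); vs Q: Q (payoff 11); vs R: R (payoff 10); vs S: S (payoff 10).
Firm 2's best responses — vs P: S (payoff 11); vs Q: Q (payoff 10); vs R: S (payoff 12); vs S: S (payoff 8); vs T: S (payoff 12).
Mutual best responses occur at (Q, Q) and (S, S); at each, neither player gains by switching.

(Q, Q) and (S, S)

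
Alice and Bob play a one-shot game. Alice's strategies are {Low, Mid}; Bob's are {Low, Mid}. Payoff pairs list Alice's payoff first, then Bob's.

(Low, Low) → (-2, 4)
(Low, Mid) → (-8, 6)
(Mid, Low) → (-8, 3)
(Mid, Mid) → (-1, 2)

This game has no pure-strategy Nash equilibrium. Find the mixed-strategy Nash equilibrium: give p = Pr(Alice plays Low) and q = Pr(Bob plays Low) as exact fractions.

In a mixed NE each player is indifferent between their pure strategies, so the opponent's mix sets the indifference.
Bob indifferent between Low and Mid: p·4 + (1−p)·3 = p·6 + (1−p)·2 ⟹ 3 + 1p = 2 + 4p ⟹ p = 1/3.
Alice indifferent between Low and Mid: q·(-2) + (1−q)·(-8) = q·(-8) + (1−q)·(-1) ⟹ (-8) + 6q = (-1) + (-7)q ⟹ q = 7/13.

p = 1/3, q = 7/13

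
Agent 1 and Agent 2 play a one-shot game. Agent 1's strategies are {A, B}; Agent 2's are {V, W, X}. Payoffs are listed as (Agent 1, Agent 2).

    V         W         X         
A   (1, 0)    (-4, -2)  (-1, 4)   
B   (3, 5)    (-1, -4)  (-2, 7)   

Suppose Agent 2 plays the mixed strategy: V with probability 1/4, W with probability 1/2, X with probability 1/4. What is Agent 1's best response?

Compute Agent 1's expected payoff from each pure strategy against the given mix.
A: (1/4)·1 + (1/2)·(-4) + (1/4)·(-1) = -2
B: (1/4)·3 + (1/2)·(-1) + (1/4)·(-2) = -1/4
Highest expected payoff is -1/4, from B.

B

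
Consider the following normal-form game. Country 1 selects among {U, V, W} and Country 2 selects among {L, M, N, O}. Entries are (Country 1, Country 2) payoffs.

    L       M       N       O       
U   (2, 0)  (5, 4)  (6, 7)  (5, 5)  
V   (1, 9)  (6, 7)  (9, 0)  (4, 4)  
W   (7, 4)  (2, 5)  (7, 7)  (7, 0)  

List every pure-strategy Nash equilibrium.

A profile is a Nash equilibrium when each player is best-responding to the other.
Country 1's best responses — vs L: W (payoff 7); vs M: V (payoff 6); vs N: V (payoff 9); vs O: W (payoff 7).
Country 2's best responses — vs U: N (payoff 7); vs V: L (payoff 9); vs W: N (payoff 7).
No cell has both players best-responding. For instance, Country 1's best reply to O is W, but against W Country 2 prefers N over O.

There is no pure-strategy Nash equilibrium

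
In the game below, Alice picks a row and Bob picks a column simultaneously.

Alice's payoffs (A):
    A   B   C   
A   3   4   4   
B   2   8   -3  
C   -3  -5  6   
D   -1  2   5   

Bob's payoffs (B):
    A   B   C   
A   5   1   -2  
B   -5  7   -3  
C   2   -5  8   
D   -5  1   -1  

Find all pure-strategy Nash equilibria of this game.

(A, A), (B, B), and (C, C)

Find each player's best response to every opponent strategy; NE are the intersections.
Alice's best responses — vs A: A (payoff 3); vs B: B (payoff 8); vs C: C (payoff 6).
Bob's best responses — vs A: A (payoff 5); vs B: B (payoff 7); vs C: C (payoff 8); vs D: B (payoff 1).
Mutual best responses occur at (A, A), (B, B), and (C, C); at each, neither player gains by switching.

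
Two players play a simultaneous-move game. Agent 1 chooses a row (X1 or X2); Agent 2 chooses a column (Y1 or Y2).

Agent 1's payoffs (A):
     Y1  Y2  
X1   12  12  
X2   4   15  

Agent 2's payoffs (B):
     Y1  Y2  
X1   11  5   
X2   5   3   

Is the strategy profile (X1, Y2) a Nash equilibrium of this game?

No

Holding Agent 2 at Y2: Agent 1 gets 12 from X1 but could get 15 by switching to X2. Agent 1 has a profitable deviation.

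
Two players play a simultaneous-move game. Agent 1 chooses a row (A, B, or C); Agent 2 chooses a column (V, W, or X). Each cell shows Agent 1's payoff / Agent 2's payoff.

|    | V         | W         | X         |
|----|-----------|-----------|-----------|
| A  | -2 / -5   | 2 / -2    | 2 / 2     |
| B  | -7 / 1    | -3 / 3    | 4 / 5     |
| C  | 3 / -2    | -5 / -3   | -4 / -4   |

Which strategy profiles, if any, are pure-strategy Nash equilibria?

A profile is a Nash equilibrium when each player is best-responding to the other.
Agent 1's best responses — vs V: C (payoff 3); vs W: A (payoff 2); vs X: B (payoff 4).
Agent 2's best responses — vs A: X (payoff 2); vs B: X (payoff 5); vs C: V (payoff -2).
Mutual best responses occur at (B, X) and (C, V); at each, neither player gains by switching.

(B, X) and (C, V)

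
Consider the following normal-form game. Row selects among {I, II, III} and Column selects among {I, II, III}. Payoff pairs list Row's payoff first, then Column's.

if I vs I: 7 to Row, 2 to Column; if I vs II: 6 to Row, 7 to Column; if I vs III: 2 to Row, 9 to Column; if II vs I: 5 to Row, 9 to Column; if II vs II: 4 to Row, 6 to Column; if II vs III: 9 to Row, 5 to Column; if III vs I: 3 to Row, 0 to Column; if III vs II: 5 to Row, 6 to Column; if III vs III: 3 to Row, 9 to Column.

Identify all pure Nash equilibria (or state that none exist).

Find each player's best response to every opponent strategy; NE are the intersections.
Row's best responses — vs I: I (payoff 7); vs II: I (payoff 6); vs III: II (payoff 9).
Column's best responses — vs I: III (payoff 9); vs II: I (payoff 9); vs III: III (payoff 9).
No cell has both players best-responding. For instance, Row's best reply to III is II, but against II Column prefers I over III.

There is no pure-strategy Nash equilibrium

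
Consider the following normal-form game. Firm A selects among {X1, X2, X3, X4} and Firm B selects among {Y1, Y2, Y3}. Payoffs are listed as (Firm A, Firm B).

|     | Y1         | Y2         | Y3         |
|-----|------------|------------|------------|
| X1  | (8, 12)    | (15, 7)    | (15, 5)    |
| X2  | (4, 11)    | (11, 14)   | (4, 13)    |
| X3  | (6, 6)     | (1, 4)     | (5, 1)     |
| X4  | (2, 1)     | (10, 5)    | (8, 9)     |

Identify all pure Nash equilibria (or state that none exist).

A profile is a Nash equilibrium when each player is best-responding to the other.
Firm A's best responses — vs Y1: X1 (payoff 8); vs Y2: X1 (payoff 15); vs Y3: X1 (payoff 15).
Firm B's best responses — vs X1: Y1 (payoff 12); vs X2: Y2 (payoff 14); vs X3: Y1 (payoff 6); vs X4: Y3 (payoff 9).
The only mutual best response is (X1, Y1); neither player gains by switching there.

(X1, Y1)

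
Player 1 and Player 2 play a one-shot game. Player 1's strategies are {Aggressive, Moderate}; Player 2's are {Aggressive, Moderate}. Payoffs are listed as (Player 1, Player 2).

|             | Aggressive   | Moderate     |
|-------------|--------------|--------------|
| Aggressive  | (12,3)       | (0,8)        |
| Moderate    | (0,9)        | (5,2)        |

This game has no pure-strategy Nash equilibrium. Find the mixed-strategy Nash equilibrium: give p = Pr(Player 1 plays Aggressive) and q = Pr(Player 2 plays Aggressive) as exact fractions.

In a mixed NE each player is indifferent between their pure strategies, so the opponent's mix sets the indifference.
Player 2 indifferent between Aggressive and Moderate: p·3 + (1−p)·9 = p·8 + (1−p)·2 ⟹ 9 + (-6)p = 2 + 6p ⟹ p = 7/12.
Player 1 indifferent between Aggressive and Moderate: q·12 + (1−q)·0 = q·0 + (1−q)·5 ⟹ 0 + 12q = 5 + (-5)q ⟹ q = 5/17.

p = 7/12, q = 5/17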